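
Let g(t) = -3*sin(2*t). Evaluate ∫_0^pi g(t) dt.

An antiderivative is F(t) = 3*cos(2*t)/2.
Then F(pi) - F(0) = (3/2) - (3/2) = 0.

0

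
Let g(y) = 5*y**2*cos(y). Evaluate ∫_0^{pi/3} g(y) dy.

-5*sqrt(3) + 5*sqrt(3)*pi**2/18 + 5*pi/3

Integrate by parts twice (u = y^2, dv = 5*cos(y) dy).
An antiderivative is F(y) = 5*y**2*sin(y) + 10*y*cos(y) - 10*sin(y).
Then F(pi/3) - F(0) = (-5*sqrt(3) + 5*sqrt(3)*pi**2/18 + 5*pi/3) - (0) = -5*sqrt(3) + 5*sqrt(3)*pi**2/18 + 5*pi/3.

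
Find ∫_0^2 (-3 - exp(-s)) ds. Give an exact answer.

An antiderivative is F(s) = -3*s + exp(-s).
Then F(2) - F(0) = (-6 + exp(-2)) - (1) = -7 + exp(-2).

-7 + exp(-2)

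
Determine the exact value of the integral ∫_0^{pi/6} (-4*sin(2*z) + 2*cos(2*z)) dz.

An antiderivative is F(z) = sin(2*z) + 2*cos(2*z).
Then F(pi/6) - F(0) = (sqrt(3)/2 + 1) - (2) = -1 + sqrt(3)/2.

-1 + sqrt(3)/2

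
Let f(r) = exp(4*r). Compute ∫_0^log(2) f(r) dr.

Let u = exp(r), so du = exp(r) dr. When r = 0, u = 1; when r = log(2), u = 2.
The integral becomes ∫ u**3 du from 1 to 2, with antiderivative u**4/4.
Back in r: F(r) = exp(4*r)/4.
Then F(log(2)) - F(0) = (4) - (1/4) = 15/4.

15/4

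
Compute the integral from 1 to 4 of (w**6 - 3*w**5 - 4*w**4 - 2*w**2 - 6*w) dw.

By the power rule, an antiderivative is F(w) = w**7/7 - w**6/2 - 4*w**5/5 - 2*w**3/3 - 3*w**2.
Then F(4) - F(1) = (-64816/105) - (-1013/210) = -42873/70.

-42873/70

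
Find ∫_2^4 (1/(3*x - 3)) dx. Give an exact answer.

log(3)/3

An antiderivative is F(x) = log(3*x - 3)/3.
Then F(4) - F(2) = (2*log(3)/3) - (log(3)/3) = log(3)/3.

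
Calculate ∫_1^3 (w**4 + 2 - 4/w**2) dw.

By the power rule, an antiderivative is F(w) = w**5/5 + 2*w + 4/w.
Then F(3) - F(1) = (839/15) - (31/5) = 746/15.

746/15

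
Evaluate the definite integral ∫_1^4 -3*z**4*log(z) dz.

3069/25 - 6144*log(2)/5

Integrate by parts once (u = ln z, dv = -3*z**4 dz).
An antiderivative is F(z) = -3*z**5*(5*log(z) - 1)/25.
Then F(4) - F(1) = (3072/25 - 6144*log(2)/5) - (3/25) = 3069/25 - 6144*log(2)/5.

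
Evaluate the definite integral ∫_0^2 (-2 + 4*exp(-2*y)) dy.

-2 - 2*exp(-4)

An antiderivative is F(y) = -2*y - 2*exp(-2*y).
Then F(2) - F(0) = (-4 - 2*exp(-4)) - (-2) = -2 - 2*exp(-4).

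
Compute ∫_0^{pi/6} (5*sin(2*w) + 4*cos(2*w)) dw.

5/4 + sqrt(3)

An antiderivative is F(w) = 2*sin(2*w) - 5*cos(2*w)/2.
Then F(pi/6) - F(0) = (-5/4 + sqrt(3)) - (-5/2) = 5/4 + sqrt(3).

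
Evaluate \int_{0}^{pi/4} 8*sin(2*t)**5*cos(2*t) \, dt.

Let u = sin(2*t), so du = 2*cos(2*t) dt. When t = 0, u = 0; when t = pi/4, u = 1.
The integral becomes 4·∫ u**5 du from 0 to 1, with antiderivative 2*u**6/3.
Back in t: F(t) = 2*sin(2*t)**6/3.
Then F(pi/4) - F(0) = (2/3) - (0) = 2/3.

2/3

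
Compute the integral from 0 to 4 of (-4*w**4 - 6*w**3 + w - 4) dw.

-6056/5

By the power rule, an antiderivative is F(w) = -4*w**5/5 - 3*w**4/2 + w**2/2 - 4*w.
Then F(4) - F(0) = (-6056/5) - (0) = -6056/5.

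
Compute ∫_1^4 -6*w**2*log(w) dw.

42 - 256*log(2)

Integrate by parts once (u = ln w, dv = -6*w**2 dw).
An antiderivative is F(w) = -2*w**3*(3*log(w) - 1)/3.
Then F(4) - F(1) = (128/3 - 256*log(2)) - (2/3) = 42 - 256*log(2).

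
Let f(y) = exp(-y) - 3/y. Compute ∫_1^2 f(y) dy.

An antiderivative is F(y) = -3*log(y) - exp(-y).
Then F(2) - F(1) = (-3*log(2) - exp(-2)) - (-exp(-1)) = -3*log(2) - exp(-2) + exp(-1).

-3*log(2) - exp(-2) + exp(-1)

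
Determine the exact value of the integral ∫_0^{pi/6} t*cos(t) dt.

-1 + pi/12 + sqrt(3)/2

Integrate by parts once (u = t, dv = cos(t) dt).
An antiderivative is F(t) = t*sin(t) + cos(t).
Then F(pi/6) - F(0) = (pi/12 + sqrt(3)/2) - (1) = -1 + pi/12 + sqrt(3)/2.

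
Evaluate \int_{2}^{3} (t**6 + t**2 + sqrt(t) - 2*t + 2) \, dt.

-4*sqrt(2)/3 + 2*sqrt(3) + 6247/21

By the power rule, an antiderivative is F(t) = t**7/7 + 2*t**(3/2)/3 + t**3/3 - t**2 + 2*t.
Then F(3) - F(2) = (2*sqrt(3) + 2229/7) - (4*sqrt(2)/3 + 440/21) = -4*sqrt(2)/3 + 2*sqrt(3) + 6247/21.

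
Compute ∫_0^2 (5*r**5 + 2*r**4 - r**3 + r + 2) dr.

By the power rule, an antiderivative is F(r) = 5*r**6/6 + 2*r**5/5 - r**4/4 + r**2/2 + 2*r.
Then F(2) - F(0) = (1022/15) - (0) = 1022/15.

1022/15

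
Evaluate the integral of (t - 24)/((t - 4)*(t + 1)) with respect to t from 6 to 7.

-5*log(7) - 4*log(3) + 19*log(2)

Factor the denominator: t**2 - 3*t - 4 = (t + 1)(t - 4).
Partial fractions: (t - 24)/((t - 4)*(t + 1)) = 5/(t + 1) - 4/(t - 4).
An antiderivative is F(t) = -4*log(t - 4) + 5*log(t + 1).
Then F(7) - F(6) = (-4*log(3) + 15*log(2)) - (-4*log(2) + 5*log(7)) = -5*log(7) - 4*log(3) + 19*log(2).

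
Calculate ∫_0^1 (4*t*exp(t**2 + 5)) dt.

-2*(1 - exp(1))*exp(5)

Let u = t**2 + 5, so du = 2*t dt. When t = 0, u = 5; when t = 1, u = 6.
The integral becomes 2·∫ exp(u) du from 5 to 6, with antiderivative 2*exp(u).
Back in t: F(t) = 2*exp(t**2 + 5).
Then F(1) - F(0) = (2*exp(6)) - (2*exp(5)) = -2*(1 - exp(1))*exp(5).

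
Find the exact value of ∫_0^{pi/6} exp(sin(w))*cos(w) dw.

-1 + exp(1/2)

Let u = sin(w), so du = cos(w) dw. When w = 0, u = 0; when w = pi/6, u = 1/2.
The integral becomes ∫ exp(u) du from 0 to 1/2, with antiderivative exp(u).
Back in w: F(w) = exp(sin(w)).
Then F(pi/6) - F(0) = (exp(1/2)) - (1) = -1 + exp(1/2).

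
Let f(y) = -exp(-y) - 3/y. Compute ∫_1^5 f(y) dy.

An antiderivative is F(y) = -3*log(y) + exp(-y).
Then F(5) - F(1) = (-3*log(5) + exp(-5)) - (exp(-1)) = -3*log(5) - exp(-1) + exp(-5).

-3*log(5) - exp(-1) + exp(-5)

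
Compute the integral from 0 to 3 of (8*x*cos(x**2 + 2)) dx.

4*sin(11) - 4*sin(2)

Let u = x**2 + 2, so du = 2*x dx. When x = 0, u = 2; when x = 3, u = 11.
The integral becomes 4·∫ cos(u) du from 2 to 11, with antiderivative 4*sin(u).
Back in x: F(x) = 4*sin(x**2 + 2).
Then F(3) - F(0) = (4*sin(11)) - (4*sin(2)) = 4*sin(11) - 4*sin(2).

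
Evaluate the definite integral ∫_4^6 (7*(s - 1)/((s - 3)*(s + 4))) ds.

Factor the denominator: s**2 + s - 12 = (s + 4)(s - 3).
Partial fractions: 7*(s - 1)/((s - 3)*(s + 4)) = 5/(s + 4) + 2/(s - 3).
An antiderivative is F(s) = 2*log(s - 3) + 5*log(s + 4).
Then F(6) - F(4) = (2*log(3) + 5*log(2) + 5*log(5)) - (15*log(2)) = -10*log(2) + 2*log(3) + 5*log(5).

-10*log(2) + 2*log(3) + 5*log(5)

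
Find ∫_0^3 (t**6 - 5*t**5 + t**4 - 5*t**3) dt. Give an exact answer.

By the power rule, an antiderivative is F(t) = t**7/7 - 5*t**6/6 + t**5/5 - 5*t**4/4.
Then F(3) - F(0) = (-48681/140) - (0) = -48681/140.

-48681/140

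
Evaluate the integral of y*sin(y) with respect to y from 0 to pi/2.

Integrate by parts once (u = y, dv = sin(y) dy).
An antiderivative is F(y) = -y*cos(y) + sin(y).
Then F(pi/2) - F(0) = (1) - (0) = 1.

1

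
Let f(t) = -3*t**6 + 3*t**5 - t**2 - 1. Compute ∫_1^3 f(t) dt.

By the power rule, an antiderivative is F(t) = -3*t**7/7 + t**6/2 - t**3/3 - t.
Then F(3) - F(1) = (-8187/14) - (-53/42) = -12254/21.

-12254/21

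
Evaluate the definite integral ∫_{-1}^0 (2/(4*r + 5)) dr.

An antiderivative is F(r) = log(4*r + 5)/2.
Then F(0) - F(-1) = (log(5)/2) - (0) = log(5)/2.

log(5)/2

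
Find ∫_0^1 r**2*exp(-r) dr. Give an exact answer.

2 - 5*exp(-1)

Integrate by parts twice (u = r^2, dv = exp(-r) dr).
An antiderivative is F(r) = (-r**2 - 2*r - 2)*exp(-r).
Then F(1) - F(0) = (-5*exp(-1)) - (-2) = 2 - 5*exp(-1).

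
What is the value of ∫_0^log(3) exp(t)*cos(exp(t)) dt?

Let u = exp(t), so du = exp(t) dt. When t = 0, u = 1; when t = log(3), u = 3.
The integral becomes ∫ cos(u) du from 1 to 3, with antiderivative sin(u).
Back in t: F(t) = sin(exp(t)).
Then F(log(3)) - F(0) = (sin(3)) - (sin(1)) = -sin(1) + sin(3).

-sin(1) + sin(3)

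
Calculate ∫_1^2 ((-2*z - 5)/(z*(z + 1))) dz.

Factor the denominator: z**2 + z = (z + 1)z.
Partial fractions: (-2*z - 5)/(z*(z + 1)) = 3/(z + 1) - 5/z.
An antiderivative is F(z) = -5*log(z) + 3*log(z + 1).
Then F(2) - F(1) = (log(27/32)) - (log(8)) = -8*log(2) + 3*log(3).

-8*log(2) + 3*log(3)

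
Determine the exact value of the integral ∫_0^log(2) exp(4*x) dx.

Let u = exp(x), so du = exp(x) dx. When x = 0, u = 1; when x = log(2), u = 2.
The integral becomes ∫ u**3 du from 1 to 2, with antiderivative u**4/4.
Back in x: F(x) = exp(4*x)/4.
Then F(log(2)) - F(0) = (4) - (1/4) = 15/4.

15/4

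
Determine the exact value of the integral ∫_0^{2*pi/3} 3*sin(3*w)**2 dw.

pi

Use the identity sin^2(3*w) = (1 - cos(6*w))/2.
An antiderivative is F(w) = 3*w/2 - sin(6*w)/4.
Then F(2*pi/3) - F(0) = (pi) - (0) = pi.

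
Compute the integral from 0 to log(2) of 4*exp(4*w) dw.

15

Let u = exp(w), so du = exp(w) dw. When w = 0, u = 1; when w = log(2), u = 2.
The integral becomes 4·∫ u**3 du from 1 to 2, with antiderivative u**4.
Back in w: F(w) = exp(4*w).
Then F(log(2)) - F(0) = (16) - (1) = 15.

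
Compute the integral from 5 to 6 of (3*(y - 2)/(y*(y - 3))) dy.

Factor the denominator: y**2 - 3*y = y(y - 3).
Partial fractions: 3*(y - 2)/(y*(y - 3)) = 2/y + 1/(y - 3).
An antiderivative is F(y) = 2*log(y) + log(y - 3).
Then F(6) - F(5) = (2*log(2) + 3*log(3)) - (log(50)) = log(54/25).

log(54/25)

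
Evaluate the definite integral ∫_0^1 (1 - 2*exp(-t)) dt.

-1 + 2*exp(-1)

An antiderivative is F(t) = t + 2*exp(-t).
Then F(1) - F(0) = (2*exp(-1) + 1) - (2) = -1 + 2*exp(-1).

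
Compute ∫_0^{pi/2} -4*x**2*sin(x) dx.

Integrate by parts twice (u = x^2, dv = -4*sin(x) dx).
An antiderivative is F(x) = 4*x**2*cos(x) - 8*x*sin(x) - 8*cos(x).
Then F(pi/2) - F(0) = (-4*pi) - (-8) = 8 - 4*pi.

8 - 4*pi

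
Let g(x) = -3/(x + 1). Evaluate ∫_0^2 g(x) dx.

-log(27)

An antiderivative is F(x) = -3*log(x + 1).
Then F(2) - F(0) = (-log(27)) - (0) = -log(27).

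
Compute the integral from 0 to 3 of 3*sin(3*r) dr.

Let u = 3*r, so du = 3 dr. When r = 0, u = 0; when r = 3, u = 9.
The integral becomes ∫ sin(u) du from 0 to 9, with antiderivative -cos(u).
Back in r: F(r) = -cos(3*r).
Then F(3) - F(0) = (-cos(9)) - (-1) = 1 - cos(9).

1 - cos(9)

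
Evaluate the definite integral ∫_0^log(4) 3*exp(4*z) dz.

765/4

Let u = exp(z), so du = exp(z) dz. When z = 0, u = 1; when z = log(4), u = 4.
The integral becomes 3·∫ u**3 du from 1 to 4, with antiderivative 3*u**4/4.
Back in z: F(z) = 3*exp(4*z)/4.
Then F(log(4)) - F(0) = (192) - (3/4) = 765/4.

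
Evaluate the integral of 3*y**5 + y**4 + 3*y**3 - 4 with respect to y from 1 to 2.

899/20

By the power rule, an antiderivative is F(y) = y**6/2 + y**5/5 + 3*y**4/4 - 4*y.
Then F(2) - F(1) = (212/5) - (-51/20) = 899/20.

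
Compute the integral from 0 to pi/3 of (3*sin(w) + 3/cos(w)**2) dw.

3/2 + 3*sqrt(3)

An antiderivative is F(w) = -3*cos(w) + 3*tan(w).
Then F(pi/3) - F(0) = (-3/2 + 3*sqrt(3)) - (-3) = 3/2 + 3*sqrt(3).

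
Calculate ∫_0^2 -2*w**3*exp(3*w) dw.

-92*exp(6)/27 - 4/27

Integrate by parts 3 times (u = w^3, dv = -2*exp(3*w) dw).
An antiderivative is F(w) = (-18*w**3 + 18*w**2 - 12*w + 4)*exp(3*w)/27.
Then F(2) - F(0) = (-92*exp(6)/27) - (4/27) = -92*exp(6)/27 - 4/27.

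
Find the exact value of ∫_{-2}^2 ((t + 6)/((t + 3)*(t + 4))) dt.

-2*log(3) + 3*log(5)

Factor the denominator: t**2 + 7*t + 12 = (t + 4)(t + 3).
Partial fractions: (t + 6)/((t + 3)*(t + 4)) = -2/(t + 4) + 3/(t + 3).
An antiderivative is F(t) = 3*log(t + 3) - 2*log(t + 4).
Then F(2) - F(-2) = (-2*log(3) - 2*log(2) + 3*log(5)) - (-log(4)) = -2*log(3) + 3*log(5).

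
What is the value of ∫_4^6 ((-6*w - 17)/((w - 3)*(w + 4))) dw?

Factor the denominator: w**2 + w - 12 = (w + 4)(w - 3).
Partial fractions: (-6*w - 17)/((w - 3)*(w + 4)) = -1/(w + 4) - 5/(w - 3).
An antiderivative is F(w) = -5*log(w - 3) - log(w + 4).
Then F(6) - F(4) = (-5*log(3) - log(5) - log(2)) - (-log(8)) = -5*log(3) - log(5) + 2*log(2).

-5*log(3) - log(5) + 2*log(2)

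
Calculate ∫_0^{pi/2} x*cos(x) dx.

-1 + pi/2

Integrate by parts once (u = x, dv = cos(x) dx).
An antiderivative is F(x) = x*sin(x) + cos(x).
Then F(pi/2) - F(0) = (pi/2) - (1) = -1 + pi/2.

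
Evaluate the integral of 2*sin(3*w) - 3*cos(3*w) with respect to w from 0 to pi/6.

-1/3

An antiderivative is F(w) = -sin(3*w) - 2*cos(3*w)/3.
Then F(pi/6) - F(0) = (-1) - (-2/3) = -1/3.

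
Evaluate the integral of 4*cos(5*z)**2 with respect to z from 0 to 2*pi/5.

Use the identity cos^2(5*z) = (1 + cos(10*z))/2.
An antiderivative is F(z) = 2*z + sin(10*z)/5.
Then F(2*pi/5) - F(0) = (4*pi/5) - (0) = 4*pi/5.

4*pi/5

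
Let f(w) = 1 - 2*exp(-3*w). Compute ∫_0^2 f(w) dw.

An antiderivative is F(w) = w + 2*exp(-3*w)/3.
Then F(2) - F(0) = (2*exp(-6)/3 + 2) - (2/3) = 2*exp(-6)/3 + 4/3.

2*exp(-6)/3 + 4/3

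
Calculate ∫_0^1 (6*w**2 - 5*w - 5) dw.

By the power rule, an antiderivative is F(w) = 2*w**3 - 5*w**2/2 - 5*w.
Then F(1) - F(0) = (-11/2) - (0) = -11/2.

-11/2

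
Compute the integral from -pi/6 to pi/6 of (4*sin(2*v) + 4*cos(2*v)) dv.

2*sqrt(3)

An antiderivative is F(v) = 2*sin(2*v) - 2*cos(2*v).
Then F(pi/6) - F(-pi/6) = (-1 + sqrt(3)) - (-sqrt(3) - 1) = 2*sqrt(3).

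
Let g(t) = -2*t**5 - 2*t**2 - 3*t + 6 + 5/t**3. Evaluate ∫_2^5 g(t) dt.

By the power rule, an antiderivative is F(t) = -t**6/3 - 2*t**3/3 - 3*t**2/2 + 6*t - 5/(2*t**2).
Then F(5) - F(2) = (-79489/15) - (-511/24) = -211119/40.

-211119/40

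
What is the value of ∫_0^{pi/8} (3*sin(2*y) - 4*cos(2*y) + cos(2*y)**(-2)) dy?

An antiderivative is F(y) = -2*sin(2*y) - 3*cos(2*y)/2 + tan(2*y)/2.
Then F(pi/8) - F(0) = (1/2 - 7*sqrt(2)/4) - (-3/2) = 2 - 7*sqrt(2)/4.

2 - 7*sqrt(2)/4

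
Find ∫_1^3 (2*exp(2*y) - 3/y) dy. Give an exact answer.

-exp(2) - log(27) + exp(6)

An antiderivative is F(y) = exp(2*y) - 3*log(y).
Then F(3) - F(1) = (-log(27) + exp(6)) - (exp(2)) = -exp(2) - log(27) + exp(6).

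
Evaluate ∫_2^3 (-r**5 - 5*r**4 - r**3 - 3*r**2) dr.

By the power rule, an antiderivative is F(r) = -r**6/6 - r**5 - r**4/4 - r**3.
Then F(3) - F(2) = (-1647/4) - (-164/3) = -4285/12.

-4285/12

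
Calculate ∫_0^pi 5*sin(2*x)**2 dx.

5*pi/2

Use the identity sin^2(2*x) = (1 - cos(4*x))/2.
An antiderivative is F(x) = 5*x/2 - 5*sin(4*x)/8.
Then F(pi) - F(0) = (5*pi/2) - (0) = 5*pi/2.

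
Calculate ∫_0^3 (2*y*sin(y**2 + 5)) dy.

-cos(14) + cos(5)

Let u = y**2 + 5, so du = 2*y dy. When y = 0, u = 5; when y = 3, u = 14.
The integral becomes ∫ sin(u) du from 5 to 14, with antiderivative -cos(u).
Back in y: F(y) = -cos(y**2 + 5).
Then F(3) - F(0) = (-cos(14)) - (-cos(5)) = -cos(14) + cos(5).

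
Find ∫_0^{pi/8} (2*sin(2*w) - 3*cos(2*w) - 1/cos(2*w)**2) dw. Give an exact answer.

1/2 - 5*sqrt(2)/4

An antiderivative is F(w) = -3*sin(2*w)/2 - cos(2*w) - tan(2*w)/2.
Then F(pi/8) - F(0) = (-5*sqrt(2)/4 - 1/2) - (-1) = 1/2 - 5*sqrt(2)/4.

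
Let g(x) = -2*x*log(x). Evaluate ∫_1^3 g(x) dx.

4 - 9*log(3)

Integrate by parts once (u = ln x, dv = -2*x dx).
An antiderivative is F(x) = -x**2*(2*log(x) - 1)/2.
Then F(3) - F(1) = (9/2 - 9*log(3)) - (1/2) = 4 - 9*log(3).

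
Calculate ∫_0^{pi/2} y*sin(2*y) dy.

Integrate by parts once (u = y, dv = sin(2*y) dy).
An antiderivative is F(y) = -y*cos(2*y)/2 + sin(2*y)/4.
Then F(pi/2) - F(0) = (pi/4) - (0) = pi/4.

pi/4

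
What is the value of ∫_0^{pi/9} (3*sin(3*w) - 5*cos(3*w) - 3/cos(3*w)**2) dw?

1/2 - 11*sqrt(3)/6

An antiderivative is F(w) = -5*sin(3*w)/3 - cos(3*w) - tan(3*w).
Then F(pi/9) - F(0) = (-11*sqrt(3)/6 - 1/2) - (-1) = 1/2 - 11*sqrt(3)/6.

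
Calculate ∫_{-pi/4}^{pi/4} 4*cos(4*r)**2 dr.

Use the identity cos^2(4*r) = (1 + cos(8*r))/2.
An antiderivative is F(r) = 2*r + sin(8*r)/4.
Then F(pi/4) - F(-pi/4) = (pi/2) - (-pi/2) = pi.

pi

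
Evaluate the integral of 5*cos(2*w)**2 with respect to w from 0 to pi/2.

5*pi/4

Use the identity cos^2(2*w) = (1 + cos(4*w))/2.
An antiderivative is F(w) = 5*w/2 + 5*sin(4*w)/8.
Then F(pi/2) - F(0) = (5*pi/4) - (0) = 5*pi/4.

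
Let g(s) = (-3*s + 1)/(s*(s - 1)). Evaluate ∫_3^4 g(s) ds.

Factor the denominator: s**2 - s = s(s - 1).
Partial fractions: (-3*s + 1)/(s*(s - 1)) = -1/s - 2/(s - 1).
An antiderivative is F(s) = -log(s) - 2*log(s - 1).
Then F(4) - F(3) = (-log(36)) - (-log(12)) = -log(3).

-log(3)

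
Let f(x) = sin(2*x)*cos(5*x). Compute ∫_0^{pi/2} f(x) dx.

-2/21

Use the identity sin(2*x)cos(5*x) = [sin(7*x) + sin(-3*x)]/2.
An antiderivative is F(x) = cos(3*x)/6 - cos(7*x)/14.
Then F(pi/2) - F(0) = (0) - (2/21) = -2/21.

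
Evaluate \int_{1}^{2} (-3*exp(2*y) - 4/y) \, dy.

An antiderivative is F(y) = -3*exp(2*y)/2 - 4*log(y).
Then F(2) - F(1) = (-3*exp(4)/2 - log(16)) - (-3*exp(2)/2) = -3*exp(4)/2 - log(16) + 3*exp(2)/2.

-3*exp(4)/2 - log(16) + 3*exp(2)/2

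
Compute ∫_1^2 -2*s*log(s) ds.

Integrate by parts once (u = ln s, dv = -2*s ds).
An antiderivative is F(s) = -s**2*(2*log(s) - 1)/2.
Then F(2) - F(1) = (2 - log(16)) - (1/2) = 3/2 - log(16).

3/2 - log(16)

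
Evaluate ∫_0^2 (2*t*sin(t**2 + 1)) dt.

-cos(5) + cos(1)

Let u = t**2 + 1, so du = 2*t dt. When t = 0, u = 1; when t = 2, u = 5.
The integral becomes ∫ sin(u) du from 1 to 5, with antiderivative -cos(u).
Back in t: F(t) = -cos(t**2 + 1).
Then F(2) - F(0) = (-cos(5)) - (-cos(1)) = -cos(5) + cos(1).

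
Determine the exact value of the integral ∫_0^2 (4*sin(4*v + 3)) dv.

cos(3) - cos(11)

Let u = 4*v + 3, so du = 4 dv. When v = 0, u = 3; when v = 2, u = 11.
The integral becomes ∫ sin(u) du from 3 to 11, with antiderivative -cos(u).
Back in v: F(v) = -cos(4*v + 3).
Then F(2) - F(0) = (-cos(11)) - (-cos(3)) = cos(3) - cos(11).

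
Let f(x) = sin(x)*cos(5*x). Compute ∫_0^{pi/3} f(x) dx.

Use the identity sin(x)cos(5*x) = [sin(6*x) + sin(-4*x)]/2.
An antiderivative is F(x) = cos(4*x)/8 - cos(6*x)/12.
Then F(pi/3) - F(0) = (-7/48) - (1/24) = -3/16.

-3/16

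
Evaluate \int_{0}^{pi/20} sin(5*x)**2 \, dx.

Use the identity sin^2(5*x) = (1 - cos(10*x))/2.
An antiderivative is F(x) = x/2 - sin(10*x)/20.
Then F(pi/20) - F(0) = (-1/20 + pi/40) - (0) = -1/20 + pi/40.

-1/20 + pi/40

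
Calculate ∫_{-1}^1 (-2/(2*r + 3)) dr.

An antiderivative is F(r) = -log(2*r + 3).
Then F(1) - F(-1) = (-log(5)) - (0) = -log(5).

-log(5)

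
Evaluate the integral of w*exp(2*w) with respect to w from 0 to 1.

Integrate by parts once (u = w, dv = exp(2*w) dw).
An antiderivative is F(w) = (2*w - 1)*exp(2*w)/4.
Then F(1) - F(0) = (exp(2)/4) - (-1/4) = 1/4 + exp(2)/4.

1/4 + exp(2)/4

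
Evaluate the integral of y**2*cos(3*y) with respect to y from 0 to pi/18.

Integrate by parts twice (u = y^2, dv = cos(3*y) dy).
An antiderivative is F(y) = y**2*sin(3*y)/3 + 2*y*cos(3*y)/9 - 2*sin(3*y)/27.
Then F(pi/18) - F(0) = (-1/27 + pi**2/1944 + sqrt(3)*pi/162) - (0) = -1/27 + pi**2/1944 + sqrt(3)*pi/162.

-1/27 + pi**2/1944 + sqrt(3)*pi/162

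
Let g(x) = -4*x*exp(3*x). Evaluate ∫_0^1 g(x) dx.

-8*exp(3)/9 - 4/9

Integrate by parts once (u = x, dv = -4*exp(3*x) dx).
An antiderivative is F(x) = (-12*x + 4)*exp(3*x)/9.
Then F(1) - F(0) = (-8*exp(3)/9) - (4/9) = -8*exp(3)/9 - 4/9.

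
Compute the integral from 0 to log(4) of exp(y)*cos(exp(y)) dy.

Let u = exp(y), so du = exp(y) dy. When y = 0, u = 1; when y = log(4), u = 4.
The integral becomes ∫ cos(u) du from 1 to 4, with antiderivative sin(u).
Back in y: F(y) = sin(exp(y)).
Then F(log(4)) - F(0) = (sin(4)) - (sin(1)) = -sin(1) + sin(4).

-sin(1) + sin(4)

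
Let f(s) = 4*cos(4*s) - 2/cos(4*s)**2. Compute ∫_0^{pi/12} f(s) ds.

0

An antiderivative is F(s) = sin(4*s) - tan(4*s)/2.
Then F(pi/12) - F(0) = (0) - (0) = 0.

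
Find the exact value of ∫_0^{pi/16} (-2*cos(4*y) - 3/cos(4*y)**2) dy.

An antiderivative is F(y) = -sin(4*y)/2 - 3*tan(4*y)/4.
Then F(pi/16) - F(0) = (-3/4 - sqrt(2)/4) - (0) = -3/4 - sqrt(2)/4.

-3/4 - sqrt(2)/4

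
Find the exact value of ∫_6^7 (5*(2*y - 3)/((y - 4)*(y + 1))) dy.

-5*log(7) + 5*log(3) + 10*log(2)

Factor the denominator: y**2 - 3*y - 4 = (y + 1)(y - 4).
Partial fractions: 5*(2*y - 3)/((y - 4)*(y + 1)) = 5/(y + 1) + 5/(y - 4).
An antiderivative is F(y) = 5*log(y - 4) + 5*log(y + 1).
Then F(7) - F(6) = (5*log(3) + 15*log(2)) - (5*log(2) + 5*log(7)) = -5*log(7) + 5*log(3) + 10*log(2).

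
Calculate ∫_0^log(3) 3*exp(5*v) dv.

Let u = exp(v), so du = exp(v) dv. When v = 0, u = 1; when v = log(3), u = 3.
The integral becomes 3·∫ u**4 du from 1 to 3, with antiderivative 3*u**5/5.
Back in v: F(v) = 3*exp(5*v)/5.
Then F(log(3)) - F(0) = (729/5) - (3/5) = 726/5.

726/5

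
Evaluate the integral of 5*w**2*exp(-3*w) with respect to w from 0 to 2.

Integrate by parts twice (u = w^2, dv = 5*exp(-3*w) dw).
An antiderivative is F(w) = (-45*w**2 - 30*w - 10)*exp(-3*w)/27.
Then F(2) - F(0) = (-250*exp(-6)/27) - (-10/27) = 10/27 - 250*exp(-6)/27.

10/27 - 250*exp(-6)/27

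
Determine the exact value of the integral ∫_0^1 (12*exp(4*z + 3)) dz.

Let u = 4*z + 3, so du = 4 dz. When z = 0, u = 3; when z = 1, u = 7.
The integral becomes 3·∫ exp(u) du from 3 to 7, with antiderivative 3*exp(u).
Back in z: F(z) = 3*exp(4*z + 3).
Then F(1) - F(0) = (3*exp(7)) - (3*exp(3)) = -3*(1 - exp(4))*exp(3).

-3*(1 - exp(4))*exp(3)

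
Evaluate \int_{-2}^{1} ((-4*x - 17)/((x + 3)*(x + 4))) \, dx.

-11*log(2) + log(5)

Factor the denominator: x**2 + 7*x + 12 = (x + 4)(x + 3).
Partial fractions: (-4*x - 17)/((x + 3)*(x + 4)) = 1/(x + 4) - 5/(x + 3).
An antiderivative is F(x) = -5*log(x + 3) + log(x + 4).
Then F(1) - F(-2) = (-10*log(2) + log(5)) - (log(2)) = -11*log(2) + log(5).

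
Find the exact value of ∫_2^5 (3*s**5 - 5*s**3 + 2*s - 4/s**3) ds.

703983/100

By the power rule, an antiderivative is F(s) = s**6/2 - 5*s**4/4 + s**2 + 2/s**2.
Then F(5) - F(2) = (705633/100) - (33/2) = 703983/100.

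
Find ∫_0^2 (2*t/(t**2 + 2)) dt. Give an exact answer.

log(3)

Let u = t**2 + 2, so du = 2*t dt. When t = 0, u = 2; when t = 2, u = 6.
The integral becomes ∫ 1/u du from 2 to 6, with antiderivative log(u).
Back in t: F(t) = log(t**2 + 2).
Then F(2) - F(0) = (log(6)) - (log(2)) = log(3).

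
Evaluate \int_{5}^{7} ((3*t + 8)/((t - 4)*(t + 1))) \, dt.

-2*log(2) + 5*log(3)

Factor the denominator: t**2 - 3*t - 4 = (t + 1)(t - 4).
Partial fractions: (3*t + 8)/((t - 4)*(t + 1)) = -1/(t + 1) + 4/(t - 4).
An antiderivative is F(t) = 4*log(t - 4) - log(t + 1).
Then F(7) - F(5) = (log(81/8)) - (-log(6)) = -2*log(2) + 5*log(3).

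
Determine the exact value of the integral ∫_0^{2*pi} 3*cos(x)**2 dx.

3*pi

Use the identity cos^2(x) = (1 + cos(2*x))/2.
An antiderivative is F(x) = 3*x/2 + 3*sin(2*x)/4.
Then F(2*pi) - F(0) = (3*pi) - (0) = 3*pi.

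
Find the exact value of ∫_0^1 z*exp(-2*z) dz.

Integrate by parts once (u = z, dv = exp(-2*z) dz).
An antiderivative is F(z) = (-2*z - 1)*exp(-2*z)/4.
Then F(1) - F(0) = (-3*exp(-2)/4) - (-1/4) = (-3 + exp(2))*exp(-2)/4.

(-3 + exp(2))*exp(-2)/4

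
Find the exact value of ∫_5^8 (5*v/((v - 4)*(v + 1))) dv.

log(3) + 7*log(2)

Factor the denominator: v**2 - 3*v - 4 = (v + 1)(v - 4).
Partial fractions: 5*v/((v - 4)*(v + 1)) = 1/(v + 1) + 4/(v - 4).
An antiderivative is F(v) = 4*log(v - 4) + log(v + 1).
Then F(8) - F(5) = (2*log(3) + 8*log(2)) - (log(6)) = log(3) + 7*log(2).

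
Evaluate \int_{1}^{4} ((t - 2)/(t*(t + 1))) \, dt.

Factor the denominator: t**2 + t = (t + 1)t.
Partial fractions: (t - 2)/(t*(t + 1)) = 3/(t + 1) - 2/t.
An antiderivative is F(t) = -2*log(t) + 3*log(t + 1).
Then F(4) - F(1) = (-4*log(2) + 3*log(5)) - (log(8)) = -7*log(2) + 3*log(5).

-7*log(2) + 3*log(5)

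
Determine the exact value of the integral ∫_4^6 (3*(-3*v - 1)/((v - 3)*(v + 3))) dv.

Factor the denominator: v**2 - 9 = (v + 3)(v - 3).
Partial fractions: 3*(-3*v - 1)/((v - 3)*(v + 3)) = -4/(v + 3) - 5/(v - 3).
An antiderivative is F(v) = -5*log(v - 3) - 4*log(v + 3).
Then F(6) - F(4) = (-13*log(3)) - (-4*log(7)) = -13*log(3) + 4*log(7).

-13*log(3) + 4*log(7)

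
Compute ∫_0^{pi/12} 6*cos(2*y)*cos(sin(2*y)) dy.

Let u = sin(2*y), so du = 2*cos(2*y) dy. When y = 0, u = 0; when y = pi/12, u = 1/2.
The integral becomes 3·∫ cos(u) du from 0 to 1/2, with antiderivative 3*sin(u).
Back in y: F(y) = 3*sin(sin(2*y)).
Then F(pi/12) - F(0) = (3*sin(1/2)) - (0) = 3*sin(1/2).

3*sin(1/2)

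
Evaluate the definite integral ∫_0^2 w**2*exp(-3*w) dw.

Integrate by parts twice (u = w^2, dv = exp(-3*w) dw).
An antiderivative is F(w) = (-9*w**2 - 6*w - 2)*exp(-3*w)/27.
Then F(2) - F(0) = (-50*exp(-6)/27) - (-2/27) = 2/27 - 50*exp(-6)/27.

2/27 - 50*exp(-6)/27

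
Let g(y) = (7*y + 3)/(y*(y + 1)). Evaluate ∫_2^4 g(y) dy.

Factor the denominator: y**2 + y = (y + 1)y.
Partial fractions: (7*y + 3)/(y*(y + 1)) = 4/(y + 1) + 3/y.
An antiderivative is F(y) = 3*log(y) + 4*log(y + 1).
Then F(4) - F(2) = (6*log(2) + 4*log(5)) - (3*log(2) + 4*log(3)) = -4*log(3) + 3*log(2) + 4*log(5).

-4*log(3) + 3*log(2) + 4*log(5)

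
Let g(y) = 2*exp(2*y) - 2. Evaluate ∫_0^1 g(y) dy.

An antiderivative is F(y) = exp(2*y) - 2*y.
Then F(1) - F(0) = (-2 + exp(2)) - (1) = -3 + exp(2).

-3 + exp(2)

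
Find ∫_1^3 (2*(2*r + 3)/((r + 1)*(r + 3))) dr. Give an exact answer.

Factor the denominator: r**2 + 4*r + 3 = (r + 3)(r + 1).
Partial fractions: 2*(2*r + 3)/((r + 1)*(r + 3)) = 3/(r + 3) + 1/(r + 1).
An antiderivative is F(r) = log(r + 1) + 3*log(r + 3).
Then F(3) - F(1) = (3*log(3) + 5*log(2)) - (7*log(2)) = log(27/4).

log(27/4)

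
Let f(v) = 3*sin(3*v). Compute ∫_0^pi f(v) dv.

2

An antiderivative is F(v) = -cos(3*v).
Then F(pi) - F(0) = (1) - (-1) = 2.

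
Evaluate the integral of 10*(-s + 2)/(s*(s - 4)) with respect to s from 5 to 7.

-5*log(7) - 5*log(3) + 5*log(5)

Factor the denominator: s**2 - 4*s = s(s - 4).
Partial fractions: 10*(-s + 2)/(s*(s - 4)) = -5/s - 5/(s - 4).
An antiderivative is F(s) = -5*log(s) - 5*log(s - 4).
Then F(7) - F(5) = (-5*log(7) - 5*log(3)) - (-5*log(5)) = -5*log(7) - 5*log(3) + 5*log(5).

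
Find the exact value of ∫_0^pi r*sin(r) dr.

pi

Integrate by parts once (u = r, dv = sin(r) dr).
An antiderivative is F(r) = -r*cos(r) + sin(r).
Then F(pi) - F(0) = (pi) - (0) = pi.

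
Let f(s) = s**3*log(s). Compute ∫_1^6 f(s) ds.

Integrate by parts once (u = ln s, dv = s**3 ds).
An antiderivative is F(s) = s**4*(4*log(s) - 1)/16.
Then F(6) - F(1) = (-81 + 324*log(2) + 324*log(3)) - (-1/16) = -1295/16 + 324*log(2) + 324*log(3).

-1295/16 + 324*log(2) + 324*log(3)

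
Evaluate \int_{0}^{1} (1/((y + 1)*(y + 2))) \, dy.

Factor the denominator: y**2 + 3*y + 2 = (y + 2)(y + 1).
Partial fractions: 1/((y + 1)*(y + 2)) = -1/(y + 2) + 1/(y + 1).
An antiderivative is F(y) = log(y + 1) - log(y + 2).
Then F(1) - F(0) = (log(2/3)) - (-log(2)) = log(4/3).

log(4/3)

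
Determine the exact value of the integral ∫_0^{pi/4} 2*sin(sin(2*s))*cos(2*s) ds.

1 - cos(1)

Let u = sin(2*s), so du = 2*cos(2*s) ds. When s = 0, u = 0; when s = pi/4, u = 1.
The integral becomes ∫ sin(u) du from 0 to 1, with antiderivative -cos(u).
Back in s: F(s) = -cos(sin(2*s)).
Then F(pi/4) - F(0) = (-cos(1)) - (-1) = 1 - cos(1).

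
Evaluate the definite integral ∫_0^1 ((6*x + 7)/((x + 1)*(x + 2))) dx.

Factor the denominator: x**2 + 3*x + 2 = (x + 2)(x + 1).
Partial fractions: (6*x + 7)/((x + 1)*(x + 2)) = 5/(x + 2) + 1/(x + 1).
An antiderivative is F(x) = log(x + 1) + 5*log(x + 2).
Then F(1) - F(0) = (log(2) + 5*log(3)) - (log(32)) = -4*log(2) + 5*log(3).

-4*log(2) + 5*log(3)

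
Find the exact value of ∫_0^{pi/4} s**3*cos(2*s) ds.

-3*pi/16 + pi**3/128 + 3/8

Integrate by parts 3 times (u = s^3, dv = cos(2*s) ds).
An antiderivative is F(s) = s**3*sin(2*s)/2 + 3*s**2*cos(2*s)/4 - 3*s*sin(2*s)/4 - 3*cos(2*s)/8.
Then F(pi/4) - F(0) = (pi*(-24 + pi**2)/128) - (-3/8) = -3*pi/16 + pi**3/128 + 3/8.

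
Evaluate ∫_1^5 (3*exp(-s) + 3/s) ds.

-3*exp(-5) + 3*exp(-1) + 3*log(5)

An antiderivative is F(s) = 3*log(s) - 3*exp(-s).
Then F(5) - F(1) = (-3*exp(-5) + 3*log(5)) - (-3*exp(-1)) = -3*exp(-5) + 3*exp(-1) + 3*log(5).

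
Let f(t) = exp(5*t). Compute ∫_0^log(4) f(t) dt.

Let u = exp(t), so du = exp(t) dt. When t = 0, u = 1; when t = log(4), u = 4.
The integral becomes ∫ u**4 du from 1 to 4, with antiderivative u**5/5.
Back in t: F(t) = exp(5*t)/5.
Then F(log(4)) - F(0) = (1024/5) - (1/5) = 1023/5.

1023/5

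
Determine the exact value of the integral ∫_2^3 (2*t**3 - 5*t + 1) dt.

21

By the power rule, an antiderivative is F(t) = t**4/2 - 5*t**2/2 + t.
Then F(3) - F(2) = (21) - (0) = 21.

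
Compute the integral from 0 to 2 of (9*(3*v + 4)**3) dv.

Let u = 3*v + 4, so du = 3 dv. When v = 0, u = 4; when v = 2, u = 10.
The integral becomes 3·∫ u**3 du from 4 to 10, with antiderivative 3*u**4/4.
Back in v: F(v) = 3*(3*v + 4)**4/4.
Then F(2) - F(0) = (7500) - (192) = 7308.

7308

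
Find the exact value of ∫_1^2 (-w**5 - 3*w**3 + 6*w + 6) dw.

-27/4

By the power rule, an antiderivative is F(w) = -w**6/6 - 3*w**4/4 + 3*w**2 + 6*w.
Then F(2) - F(1) = (4/3) - (97/12) = -27/4.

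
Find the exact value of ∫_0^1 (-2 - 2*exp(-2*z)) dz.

-3 + exp(-2)

An antiderivative is F(z) = -2*z + exp(-2*z).
Then F(1) - F(0) = (-2 + exp(-2)) - (1) = -3 + exp(-2).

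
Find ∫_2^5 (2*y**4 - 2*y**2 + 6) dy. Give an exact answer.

By the power rule, an antiderivative is F(y) = 2*y**5/5 - 2*y**3/3 + 6*y.
Then F(5) - F(2) = (3590/3) - (292/15) = 5886/5.

5886/5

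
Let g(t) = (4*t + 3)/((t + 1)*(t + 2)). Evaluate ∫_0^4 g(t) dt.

-log(5) + 5*log(3)

Factor the denominator: t**2 + 3*t + 2 = (t + 2)(t + 1).
Partial fractions: (4*t + 3)/((t + 1)*(t + 2)) = 5/(t + 2) - 1/(t + 1).
An antiderivative is F(t) = -log(t + 1) + 5*log(t + 2).
Then F(4) - F(0) = (-log(5) + 5*log(2) + 5*log(3)) - (log(32)) = -log(5) + 5*log(3).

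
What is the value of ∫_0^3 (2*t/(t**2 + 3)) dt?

log(4)

Let u = t**2 + 3, so du = 2*t dt. When t = 0, u = 3; when t = 3, u = 12.
The integral becomes ∫ 1/u du from 3 to 12, with antiderivative log(u).
Back in t: F(t) = log(t**2 + 3).
Then F(3) - F(0) = (log(12)) - (log(3)) = log(4).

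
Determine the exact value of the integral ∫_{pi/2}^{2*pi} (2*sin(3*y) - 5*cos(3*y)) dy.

An antiderivative is F(y) = -5*sin(3*y)/3 - 2*cos(3*y)/3.
Then F(2*pi) - F(pi/2) = (-2/3) - (5/3) = -7/3.

-7/3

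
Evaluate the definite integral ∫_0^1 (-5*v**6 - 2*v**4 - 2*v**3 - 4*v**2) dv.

By the power rule, an antiderivative is F(v) = -5*v**7/7 - 2*v**5/5 - v**4/2 - 4*v**3/3.
Then F(1) - F(0) = (-619/210) - (0) = -619/210.

-619/210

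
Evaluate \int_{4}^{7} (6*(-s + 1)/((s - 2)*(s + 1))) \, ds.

Factor the denominator: s**2 - s - 2 = (s + 1)(s - 2).
Partial fractions: 6*(-s + 1)/((s - 2)*(s + 1)) = -4/(s + 1) - 2/(s - 2).
An antiderivative is F(s) = -2*log(s - 2) - 4*log(s + 1).
Then F(7) - F(4) = (-12*log(2) - 2*log(5)) - (-4*log(5) - 2*log(2)) = -10*log(2) + 2*log(5).

-10*log(2) + 2*log(5)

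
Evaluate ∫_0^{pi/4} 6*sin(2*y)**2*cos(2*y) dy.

1

Let u = sin(2*y), so du = 2*cos(2*y) dy. When y = 0, u = 0; when y = pi/4, u = 1.
The integral becomes 3·∫ u**2 du from 0 to 1, with antiderivative u**3.
Back in y: F(y) = sin(2*y)**3.
Then F(pi/4) - F(0) = (1) - (0) = 1.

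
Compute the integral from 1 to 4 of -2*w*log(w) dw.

Integrate by parts once (u = ln w, dv = -2*w dw).
An antiderivative is F(w) = -w**2*(2*log(w) - 1)/2.
Then F(4) - F(1) = (8 - 32*log(2)) - (1/2) = 15/2 - 32*log(2).

15/2 - 32*log(2)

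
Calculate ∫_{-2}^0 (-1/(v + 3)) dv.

An antiderivative is F(v) = -log(v + 3).
Then F(0) - F(-2) = (-log(3)) - (0) = -log(3).

-log(3)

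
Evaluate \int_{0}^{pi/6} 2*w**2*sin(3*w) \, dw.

Integrate by parts twice (u = w^2, dv = 2*sin(3*w) dw).
An antiderivative is F(w) = -2*w**2*cos(3*w)/3 + 4*w*sin(3*w)/9 + 4*cos(3*w)/27.
Then F(pi/6) - F(0) = (2*pi/27) - (4/27) = -4/27 + 2*pi/27.

-4/27 + 2*pi/27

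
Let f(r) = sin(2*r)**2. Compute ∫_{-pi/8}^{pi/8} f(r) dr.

Use the identity sin^2(2*r) = (1 - cos(4*r))/2.
An antiderivative is F(r) = r/2 - sin(4*r)/8.
Then F(pi/8) - F(-pi/8) = (-1/8 + pi/16) - (1/8 - pi/16) = -1/4 + pi/8.

-1/4 + pi/8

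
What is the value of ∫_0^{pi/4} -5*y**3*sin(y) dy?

5*sqrt(2)*(-96*pi - 12*pi**2 + pi**3 + 384)/128

Integrate by parts 3 times (u = y^3, dv = -5*sin(y) dy).
An antiderivative is F(y) = 5*y**3*cos(y) - 15*y**2*sin(y) - 30*y*cos(y) + 30*sin(y).
Then F(pi/4) - F(0) = (5*sqrt(2)*(-96*pi - 12*pi**2 + pi**3 + 384)/128) - (0) = 5*sqrt(2)*(-96*pi - 12*pi**2 + pi**3 + 384)/128.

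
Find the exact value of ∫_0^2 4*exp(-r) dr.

4 - 4*exp(-2)

An antiderivative is F(r) = -4*exp(-r).
Then F(2) - F(0) = (-4*exp(-2)) - (-4) = 4 - 4*exp(-2).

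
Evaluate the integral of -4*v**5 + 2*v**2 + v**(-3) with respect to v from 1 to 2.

-887/24

By the power rule, an antiderivative is F(v) = -2*v**6/3 + 2*v**3/3 - 1/(2*v**2).
Then F(2) - F(1) = (-899/24) - (-1/2) = -887/24.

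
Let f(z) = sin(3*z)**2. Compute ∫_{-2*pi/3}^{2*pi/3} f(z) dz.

Use the identity sin^2(3*z) = (1 - cos(6*z))/2.
An antiderivative is F(z) = z/2 - sin(6*z)/12.
Then F(2*pi/3) - F(-2*pi/3) = (pi/3) - (-pi/3) = 2*pi/3.

2*pi/3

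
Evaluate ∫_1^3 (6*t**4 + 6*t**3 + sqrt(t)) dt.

2*sqrt(3) + 6146/15

By the power rule, an antiderivative is F(t) = 6*t**5/5 + 3*t**4/2 + 2*t**(3/2)/3.
Then F(3) - F(1) = (2*sqrt(3) + 4131/10) - (101/30) = 2*sqrt(3) + 6146/15.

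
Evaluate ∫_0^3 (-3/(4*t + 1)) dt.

An antiderivative is F(t) = -3*log(4*t + 1)/4.
Then F(3) - F(0) = (-3*log(13)/4) - (0) = -3*log(13)/4.

-3*log(13)/4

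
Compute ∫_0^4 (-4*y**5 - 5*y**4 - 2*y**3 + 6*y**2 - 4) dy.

By the power rule, an antiderivative is F(y) = -2*y**6/3 - y**5 - y**4/2 + 2*y**3 - 4*y.
Then F(4) - F(0) = (-11312/3) - (0) = -11312/3.

-11312/3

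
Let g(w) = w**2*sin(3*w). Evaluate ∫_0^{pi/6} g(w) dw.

Integrate by parts twice (u = w^2, dv = sin(3*w) dw).
An antiderivative is F(w) = -w**2*cos(3*w)/3 + 2*w*sin(3*w)/9 + 2*cos(3*w)/27.
Then F(pi/6) - F(0) = (pi/27) - (2/27) = -2/27 + pi/27.

-2/27 + pi/27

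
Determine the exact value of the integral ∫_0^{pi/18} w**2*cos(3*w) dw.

Integrate by parts twice (u = w^2, dv = cos(3*w) dw).
An antiderivative is F(w) = w**2*sin(3*w)/3 + 2*w*cos(3*w)/9 - 2*sin(3*w)/27.
Then F(pi/18) - F(0) = (-1/27 + pi**2/1944 + sqrt(3)*pi/162) - (0) = -1/27 + pi**2/1944 + sqrt(3)*pi/162.

-1/27 + pi**2/1944 + sqrt(3)*pi/162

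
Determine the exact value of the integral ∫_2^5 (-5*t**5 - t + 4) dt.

-12966

By the power rule, an antiderivative is F(t) = -5*t**6/6 - t**2/2 + 4*t.
Then F(5) - F(2) = (-39040/3) - (-142/3) = -12966.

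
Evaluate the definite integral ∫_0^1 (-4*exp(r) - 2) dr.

An antiderivative is F(r) = -2*r - 4*exp(r).
Then F(1) - F(0) = (-4*E - 2) - (-4) = 2 - 4*E.

2 - 4*E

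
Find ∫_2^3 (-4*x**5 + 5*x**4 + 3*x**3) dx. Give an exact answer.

By the power rule, an antiderivative is F(x) = -2*x**6/3 + x**5 + 3*x**4/4.
Then F(3) - F(2) = (-729/4) - (4/3) = -2203/12.

-2203/12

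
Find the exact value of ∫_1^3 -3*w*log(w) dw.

Integrate by parts once (u = ln w, dv = -3*w dw).
An antiderivative is F(w) = -3*w**2*(2*log(w) - 1)/4.
Then F(3) - F(1) = (27/4 - 27*log(3)/2) - (3/4) = 6 - 27*log(3)/2.

6 - 27*log(3)/2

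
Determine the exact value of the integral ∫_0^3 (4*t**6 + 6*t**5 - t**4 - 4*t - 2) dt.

66714/35

By the power rule, an antiderivative is F(t) = 4*t**7/7 + t**6 - t**5/5 - 2*t**2 - 2*t.
Then F(3) - F(0) = (66714/35) - (0) = 66714/35.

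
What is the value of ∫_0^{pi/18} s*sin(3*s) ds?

-sqrt(3)*pi/108 + 1/18

Integrate by parts once (u = s, dv = sin(3*s) ds).
An antiderivative is F(s) = -s*cos(3*s)/3 + sin(3*s)/9.
Then F(pi/18) - F(0) = (-sqrt(3)*pi/108 + 1/18) - (0) = -sqrt(3)*pi/108 + 1/18.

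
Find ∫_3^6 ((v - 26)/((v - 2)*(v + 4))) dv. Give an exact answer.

-5*log(7) - 3*log(2) + 5*log(5)

Factor the denominator: v**2 + 2*v - 8 = (v + 4)(v - 2).
Partial fractions: (v - 26)/((v - 2)*(v + 4)) = 5/(v + 4) - 4/(v - 2).
An antiderivative is F(v) = -4*log(v - 2) + 5*log(v + 4).
Then F(6) - F(3) = (-3*log(2) + 5*log(5)) - (5*log(7)) = -5*log(7) - 3*log(2) + 5*log(5).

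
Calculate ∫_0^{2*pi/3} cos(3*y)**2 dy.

pi/3

Use the identity cos^2(3*y) = (1 + cos(6*y))/2.
An antiderivative is F(y) = y/2 + sin(6*y)/12.
Then F(2*pi/3) - F(0) = (pi/3) - (0) = pi/3.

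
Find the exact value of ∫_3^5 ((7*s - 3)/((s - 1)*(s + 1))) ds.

-3*log(2) + 5*log(3)

Factor the denominator: s**2 - 1 = (s + 1)(s - 1).
Partial fractions: (7*s - 3)/((s - 1)*(s + 1)) = 5/(s + 1) + 2/(s - 1).
An antiderivative is F(s) = 2*log(s - 1) + 5*log(s + 1).
Then F(5) - F(3) = (5*log(3) + 9*log(2)) - (12*log(2)) = -3*log(2) + 5*log(3).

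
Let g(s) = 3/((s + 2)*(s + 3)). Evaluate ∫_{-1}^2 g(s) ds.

-3*log(5) + 9*log(2)

Factor the denominator: s**2 + 5*s + 6 = (s + 3)(s + 2).
Partial fractions: 3/((s + 2)*(s + 3)) = -3/(s + 3) + 3/(s + 2).
An antiderivative is F(s) = 3*log(s + 2) - 3*log(s + 3).
Then F(2) - F(-1) = (-3*log(5) + 6*log(2)) - (-log(8)) = -3*log(5) + 9*log(2).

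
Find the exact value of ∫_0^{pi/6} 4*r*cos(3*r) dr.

Integrate by parts once (u = r, dv = 4*cos(3*r) dr).
An antiderivative is F(r) = 4*r*sin(3*r)/3 + 4*cos(3*r)/9.
Then F(pi/6) - F(0) = (2*pi/9) - (4/9) = -4/9 + 2*pi/9.

-4/9 + 2*pi/9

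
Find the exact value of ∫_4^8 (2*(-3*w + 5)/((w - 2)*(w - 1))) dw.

Factor the denominator: w**2 - 3*w + 2 = (w - 1)(w - 2).
Partial fractions: 2*(-3*w + 5)/((w - 2)*(w - 1)) = -4/(w - 1) - 2/(w - 2).
An antiderivative is F(w) = -2*log(w - 2) - 4*log(w - 1).
Then F(8) - F(4) = (-4*log(7) - 2*log(3) - 2*log(2)) - (-4*log(3) - 2*log(2)) = -4*log(7) + 2*log(3).

-4*log(7) + 2*log(3)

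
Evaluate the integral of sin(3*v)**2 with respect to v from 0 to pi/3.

pi/6

Use the identity sin^2(3*v) = (1 - cos(6*v))/2.
An antiderivative is F(v) = v/2 - sin(6*v)/12.
Then F(pi/3) - F(0) = (pi/6) - (0) = pi/6.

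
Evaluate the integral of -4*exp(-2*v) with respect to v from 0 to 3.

-2 + 2*exp(-6)

An antiderivative is F(v) = 2*exp(-2*v).
Then F(3) - F(0) = (2*exp(-6)) - (2) = -2 + 2*exp(-6).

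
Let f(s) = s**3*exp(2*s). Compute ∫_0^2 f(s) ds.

Integrate by parts 3 times (u = s^3, dv = exp(2*s) ds).
An antiderivative is F(s) = (4*s**3 - 6*s**2 + 6*s - 3)*exp(2*s)/8.
Then F(2) - F(0) = (17*exp(4)/8) - (-3/8) = 3/8 + 17*exp(4)/8.

3/8 + 17*exp(4)/8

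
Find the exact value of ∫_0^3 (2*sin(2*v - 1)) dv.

-cos(5) + cos(1)

Let u = 2*v - 1, so du = 2 dv. When v = 0, u = -1; when v = 3, u = 5.
The integral becomes ∫ sin(u) du from -1 to 5, with antiderivative -cos(u).
Back in v: F(v) = -cos(2*v - 1).
Then F(3) - F(0) = (-cos(5)) - (-cos(1)) = -cos(5) + cos(1).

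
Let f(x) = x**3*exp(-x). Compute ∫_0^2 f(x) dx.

6 - 38*exp(-2)

Integrate by parts 3 times (u = x^3, dv = exp(-x) dx).
An antiderivative is F(x) = (-x**3 - 3*x**2 - 6*x - 6)*exp(-x).
Then F(2) - F(0) = (-38*exp(-2)) - (-6) = 6 - 38*exp(-2).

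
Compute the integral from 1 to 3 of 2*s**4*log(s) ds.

Integrate by parts once (u = ln s, dv = 2*s**4 ds).
An antiderivative is F(s) = 2*s**5*(5*log(s) - 1)/25.
Then F(3) - F(1) = (-486/25 + 486*log(3)/5) - (-2/25) = -484/25 + 486*log(3)/5.

-484/25 + 486*log(3)/5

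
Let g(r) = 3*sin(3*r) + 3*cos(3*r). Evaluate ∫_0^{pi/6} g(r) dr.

2

An antiderivative is F(r) = sin(3*r) - cos(3*r).
Then F(pi/6) - F(0) = (1) - (-1) = 2.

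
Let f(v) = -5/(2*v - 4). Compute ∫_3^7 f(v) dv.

An antiderivative is F(v) = -5*log(2*v - 4)/2.
Then F(7) - F(3) = (-5*log(10)/2) - (-5*log(2)/2) = -5*log(5)/2.

-5*log(5)/2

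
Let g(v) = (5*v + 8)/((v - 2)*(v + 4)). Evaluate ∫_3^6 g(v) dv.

-2*log(7) + 2*log(5) + 8*log(2)

Factor the denominator: v**2 + 2*v - 8 = (v + 4)(v - 2).
Partial fractions: (5*v + 8)/((v - 2)*(v + 4)) = 2/(v + 4) + 3/(v - 2).
An antiderivative is F(v) = 3*log(v - 2) + 2*log(v + 4).
Then F(6) - F(3) = (2*log(5) + 8*log(2)) - (log(49)) = -2*log(7) + 2*log(5) + 8*log(2).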